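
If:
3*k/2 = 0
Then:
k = 0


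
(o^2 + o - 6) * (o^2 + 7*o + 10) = o^4 + 8*o^3 + 11*o^2 - 32*o - 60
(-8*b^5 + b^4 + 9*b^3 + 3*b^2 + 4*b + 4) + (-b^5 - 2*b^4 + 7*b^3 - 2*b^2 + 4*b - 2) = -9*b^5 - b^4 + 16*b^3 + b^2 + 8*b + 2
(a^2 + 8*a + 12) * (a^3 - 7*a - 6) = a^5 + 8*a^4 + 5*a^3 - 62*a^2 - 132*a - 72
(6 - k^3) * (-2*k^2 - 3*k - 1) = 2*k^5 + 3*k^4 + k^3 - 12*k^2 - 18*k - 6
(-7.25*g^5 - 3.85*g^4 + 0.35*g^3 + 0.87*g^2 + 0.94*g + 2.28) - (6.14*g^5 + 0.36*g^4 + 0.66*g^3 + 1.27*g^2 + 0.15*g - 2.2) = -13.39*g^5 - 4.21*g^4 - 0.31*g^3 - 0.4*g^2 + 0.79*g + 4.48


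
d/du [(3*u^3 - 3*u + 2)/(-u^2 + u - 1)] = (3*(1 - 3*u^2)*(u^2 - u + 1) + (2*u - 1)*(3*u^3 - 3*u + 2))/(u^2 - u + 1)^2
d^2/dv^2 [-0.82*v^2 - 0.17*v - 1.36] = -1.64000000000000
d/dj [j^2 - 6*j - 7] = 2*j - 6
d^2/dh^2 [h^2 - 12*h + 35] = 2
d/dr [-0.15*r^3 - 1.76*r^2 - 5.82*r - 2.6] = -0.45*r^2 - 3.52*r - 5.82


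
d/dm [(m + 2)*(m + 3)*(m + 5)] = 3*m^2 + 20*m + 31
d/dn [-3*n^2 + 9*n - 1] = 9 - 6*n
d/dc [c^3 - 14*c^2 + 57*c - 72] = 3*c^2 - 28*c + 57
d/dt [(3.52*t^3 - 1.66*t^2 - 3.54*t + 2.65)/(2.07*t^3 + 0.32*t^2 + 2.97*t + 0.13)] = (4.5626*t^4 + 35.5644*t^3 - 18.8811*t^2 - 2.1276*t - 8.3307)/(4.2849*t^6 + 1.3248*t^5 + 12.3982*t^4 + 2.439*t^3 + 8.9041*t^2 + 0.7722*t + 0.0169)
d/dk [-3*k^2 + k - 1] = 1 - 6*k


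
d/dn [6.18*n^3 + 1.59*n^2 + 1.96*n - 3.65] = 18.54*n^2 + 3.18*n + 1.96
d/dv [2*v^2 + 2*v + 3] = 4*v + 2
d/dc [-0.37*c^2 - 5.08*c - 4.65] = -0.74*c - 5.08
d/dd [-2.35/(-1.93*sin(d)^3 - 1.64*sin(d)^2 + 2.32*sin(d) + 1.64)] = (-13.6065*sin(d)^2 - 7.708*sin(d) + 5.452)*cos(d)/(1.93*sin(d)^3 + 1.64*sin(d)^2 - 2.32*sin(d) - 1.64)^2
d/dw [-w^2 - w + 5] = -2*w - 1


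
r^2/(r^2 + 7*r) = r/(r + 7)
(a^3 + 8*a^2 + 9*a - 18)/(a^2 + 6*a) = a + 2 - 3/a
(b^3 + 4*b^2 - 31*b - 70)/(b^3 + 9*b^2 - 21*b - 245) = (b + 2)/(b + 7)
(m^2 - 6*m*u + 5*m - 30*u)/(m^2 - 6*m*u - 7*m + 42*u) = (m + 5)/(m - 7)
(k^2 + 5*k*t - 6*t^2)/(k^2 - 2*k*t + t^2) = (-k - 6*t)/(-k + t)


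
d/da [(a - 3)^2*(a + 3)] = 3*(a - 3)*(a + 1)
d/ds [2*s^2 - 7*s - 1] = 4*s - 7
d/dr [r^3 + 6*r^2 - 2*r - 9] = 3*r^2 + 12*r - 2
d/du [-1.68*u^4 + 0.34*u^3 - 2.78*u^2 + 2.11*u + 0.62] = -6.72*u^3 + 1.02*u^2 - 5.56*u + 2.11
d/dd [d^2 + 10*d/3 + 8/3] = 2*d + 10/3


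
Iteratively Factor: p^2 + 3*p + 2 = (p + 1)*(p + 2)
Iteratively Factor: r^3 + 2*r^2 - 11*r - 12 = (r - 3)*(r^2 + 5*r + 4) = (r - 3)*(r + 1)*(r + 4)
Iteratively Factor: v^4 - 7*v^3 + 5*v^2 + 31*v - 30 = (v - 1)*(v^3 - 6*v^2 - v + 30) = (v - 5)*(v - 1)*(v^2 - v - 6) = (v - 5)*(v - 1)*(v + 2)*(v - 3)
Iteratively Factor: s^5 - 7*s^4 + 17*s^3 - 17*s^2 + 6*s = (s)*(s^4 - 7*s^3 + 17*s^2 - 17*s + 6) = s*(s - 1)*(s^3 - 6*s^2 + 11*s - 6) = s*(s - 1)^2*(s^2 - 5*s + 6) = s*(s - 3)*(s - 1)^2*(s - 2)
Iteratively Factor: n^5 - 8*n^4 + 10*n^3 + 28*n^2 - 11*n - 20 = (n - 4)*(n^4 - 4*n^3 - 6*n^2 + 4*n + 5) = (n - 4)*(n + 1)*(n^3 - 5*n^2 - n + 5) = (n - 5)*(n - 4)*(n + 1)*(n^2 - 1) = (n - 5)*(n - 4)*(n + 1)^2*(n - 1)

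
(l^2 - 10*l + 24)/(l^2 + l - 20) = (l - 6)/(l + 5)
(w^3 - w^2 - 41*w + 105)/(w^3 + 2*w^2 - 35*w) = (w - 3)/w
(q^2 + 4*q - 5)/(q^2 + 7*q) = (q^2 + 4*q - 5)/(q*(q + 7))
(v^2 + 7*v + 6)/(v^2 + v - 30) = (v + 1)/(v - 5)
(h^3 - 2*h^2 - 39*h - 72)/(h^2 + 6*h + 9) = h - 8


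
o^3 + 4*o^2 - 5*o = o*(o - 1)*(o + 5)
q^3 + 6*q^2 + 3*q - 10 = (q - 1)*(q + 2)*(q + 5)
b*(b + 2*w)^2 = b^3 + 4*b^2*w + 4*b*w^2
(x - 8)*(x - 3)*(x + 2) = x^3 - 9*x^2 + 2*x + 48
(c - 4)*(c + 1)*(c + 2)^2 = c^4 + c^3 - 12*c^2 - 28*c - 16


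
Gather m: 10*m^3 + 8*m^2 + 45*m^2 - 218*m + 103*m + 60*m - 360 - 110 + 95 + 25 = 10*m^3 + 53*m^2 - 55*m - 350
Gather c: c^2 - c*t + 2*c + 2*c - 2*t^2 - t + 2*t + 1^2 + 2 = c^2 + c*(4 - t) - 2*t^2 + t + 3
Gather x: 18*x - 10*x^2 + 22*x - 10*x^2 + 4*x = -20*x^2 + 44*x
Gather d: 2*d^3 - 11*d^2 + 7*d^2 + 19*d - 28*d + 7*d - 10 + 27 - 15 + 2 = 2*d^3 - 4*d^2 - 2*d + 4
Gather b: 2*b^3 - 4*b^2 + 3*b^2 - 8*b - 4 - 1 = 2*b^3 - b^2 - 8*b - 5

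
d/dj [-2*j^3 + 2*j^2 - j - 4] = -6*j^2 + 4*j - 1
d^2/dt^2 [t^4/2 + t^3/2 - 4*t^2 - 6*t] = 6*t^2 + 3*t - 8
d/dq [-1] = 0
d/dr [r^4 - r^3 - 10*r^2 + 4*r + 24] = 4*r^3 - 3*r^2 - 20*r + 4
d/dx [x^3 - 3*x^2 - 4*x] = 3*x^2 - 6*x - 4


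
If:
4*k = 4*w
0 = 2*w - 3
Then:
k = 3/2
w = 3/2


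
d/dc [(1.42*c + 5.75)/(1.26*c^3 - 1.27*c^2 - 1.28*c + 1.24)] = (-3.5784*c^3 - 19.9316*c^2 + 14.605*c + 9.1208)/(1.5876*c^6 - 3.2004*c^5 - 1.6127*c^4 + 6.376*c^3 - 1.5112*c^2 - 3.1744*c + 1.5376)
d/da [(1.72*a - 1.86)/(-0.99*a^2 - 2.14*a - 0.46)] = (1.7028*a^2 - 3.6828*a - 4.7716)/(0.9801*a^4 + 4.2372*a^3 + 5.4904*a^2 + 1.9688*a + 0.2116)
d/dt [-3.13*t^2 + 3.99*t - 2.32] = 3.99 - 6.26*t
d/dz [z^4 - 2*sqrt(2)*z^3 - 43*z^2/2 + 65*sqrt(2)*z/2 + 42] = 4*z^3 - 6*sqrt(2)*z^2 - 43*z + 65*sqrt(2)/2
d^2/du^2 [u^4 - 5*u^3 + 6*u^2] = 12*u^2 - 30*u + 12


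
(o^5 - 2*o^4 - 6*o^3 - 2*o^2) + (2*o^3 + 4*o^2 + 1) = o^5 - 2*o^4 - 4*o^3 + 2*o^2 + 1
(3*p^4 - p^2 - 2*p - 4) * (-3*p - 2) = -9*p^5 - 6*p^4 + 3*p^3 + 8*p^2 + 16*p + 8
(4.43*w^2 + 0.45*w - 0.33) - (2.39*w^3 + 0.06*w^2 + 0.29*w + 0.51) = -2.39*w^3 + 4.37*w^2 + 0.16*w - 0.84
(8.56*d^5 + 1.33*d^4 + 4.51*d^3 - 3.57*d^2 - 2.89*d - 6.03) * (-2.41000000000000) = -20.6296*d^5 - 3.2053*d^4 - 10.8691*d^3 + 8.6037*d^2 + 6.9649*d + 14.5323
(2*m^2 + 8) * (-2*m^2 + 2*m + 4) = -4*m^4 + 4*m^3 - 8*m^2 + 16*m + 32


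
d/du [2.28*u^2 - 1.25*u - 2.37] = 4.56*u - 1.25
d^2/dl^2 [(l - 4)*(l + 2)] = 2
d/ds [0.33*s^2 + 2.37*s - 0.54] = 0.66*s + 2.37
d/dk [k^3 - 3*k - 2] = 3*k^2 - 3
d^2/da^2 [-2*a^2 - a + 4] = -4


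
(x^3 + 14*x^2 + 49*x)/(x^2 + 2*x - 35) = x*(x + 7)/(x - 5)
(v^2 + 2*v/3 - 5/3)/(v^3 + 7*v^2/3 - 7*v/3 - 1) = (3*v + 5)/(3*v^2 + 10*v + 3)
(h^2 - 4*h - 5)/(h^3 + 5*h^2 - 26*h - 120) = (h + 1)/(h^2 + 10*h + 24)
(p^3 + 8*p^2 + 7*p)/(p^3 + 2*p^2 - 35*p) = (p + 1)/(p - 5)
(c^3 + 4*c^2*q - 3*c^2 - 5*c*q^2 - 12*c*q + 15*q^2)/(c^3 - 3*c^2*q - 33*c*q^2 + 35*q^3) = (3 - c)/(-c + 7*q)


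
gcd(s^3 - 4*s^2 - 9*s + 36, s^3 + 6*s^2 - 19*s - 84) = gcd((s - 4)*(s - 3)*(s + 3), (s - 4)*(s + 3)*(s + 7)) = s^2 - s - 12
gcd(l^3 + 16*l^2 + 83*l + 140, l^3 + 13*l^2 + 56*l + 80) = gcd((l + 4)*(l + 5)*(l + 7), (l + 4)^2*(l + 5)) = l^2 + 9*l + 20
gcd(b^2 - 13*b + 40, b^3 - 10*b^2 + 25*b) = b - 5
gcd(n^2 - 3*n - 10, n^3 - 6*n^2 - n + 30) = n^2 - 3*n - 10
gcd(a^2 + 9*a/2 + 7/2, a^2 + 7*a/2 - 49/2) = 1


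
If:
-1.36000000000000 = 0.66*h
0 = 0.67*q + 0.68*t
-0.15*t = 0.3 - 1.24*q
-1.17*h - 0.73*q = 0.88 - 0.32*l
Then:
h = -2.06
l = -4.29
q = 0.22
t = -0.21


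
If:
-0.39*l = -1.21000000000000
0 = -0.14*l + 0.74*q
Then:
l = 3.10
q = 0.59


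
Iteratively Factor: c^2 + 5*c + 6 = (c + 3)*(c + 2)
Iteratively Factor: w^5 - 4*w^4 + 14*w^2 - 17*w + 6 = (w - 1)*(w^4 - 3*w^3 - 3*w^2 + 11*w - 6) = (w - 1)*(w + 2)*(w^3 - 5*w^2 + 7*w - 3) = (w - 1)^2*(w + 2)*(w^2 - 4*w + 3) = (w - 1)^3*(w + 2)*(w - 3)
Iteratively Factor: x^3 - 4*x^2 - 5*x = (x + 1)*(x^2 - 5*x) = (x - 5)*(x + 1)*(x)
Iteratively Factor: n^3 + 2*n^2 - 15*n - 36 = (n + 3)*(n^2 - n - 12) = (n - 4)*(n + 3)*(n + 3)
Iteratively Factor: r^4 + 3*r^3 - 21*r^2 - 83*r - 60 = (r + 4)*(r^3 - r^2 - 17*r - 15) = (r + 1)*(r + 4)*(r^2 - 2*r - 15) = (r + 1)*(r + 3)*(r + 4)*(r - 5)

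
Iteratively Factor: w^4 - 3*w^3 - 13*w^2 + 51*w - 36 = (w - 3)*(w^3 - 13*w + 12) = (w - 3)^2*(w^2 + 3*w - 4) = (w - 3)^2*(w - 1)*(w + 4)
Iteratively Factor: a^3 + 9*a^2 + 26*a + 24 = (a + 2)*(a^2 + 7*a + 12) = (a + 2)*(a + 3)*(a + 4)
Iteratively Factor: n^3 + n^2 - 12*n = (n - 3)*(n^2 + 4*n) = n*(n - 3)*(n + 4)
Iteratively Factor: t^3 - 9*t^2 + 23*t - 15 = (t - 1)*(t^2 - 8*t + 15) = (t - 3)*(t - 1)*(t - 5)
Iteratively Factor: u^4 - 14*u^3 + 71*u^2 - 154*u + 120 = (u - 3)*(u^3 - 11*u^2 + 38*u - 40) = (u - 3)*(u - 2)*(u^2 - 9*u + 20) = (u - 5)*(u - 3)*(u - 2)*(u - 4)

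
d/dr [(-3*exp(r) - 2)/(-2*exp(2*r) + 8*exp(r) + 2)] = (-3*exp(2*r) - 4*exp(r) + 5)*exp(r)/(2*(exp(4*r) - 8*exp(3*r) + 14*exp(2*r) + 8*exp(r) + 1))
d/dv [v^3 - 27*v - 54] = 3*v^2 - 27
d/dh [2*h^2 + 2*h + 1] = 4*h + 2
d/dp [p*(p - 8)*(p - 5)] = 3*p^2 - 26*p + 40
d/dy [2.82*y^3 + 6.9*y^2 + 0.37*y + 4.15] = 8.46*y^2 + 13.8*y + 0.37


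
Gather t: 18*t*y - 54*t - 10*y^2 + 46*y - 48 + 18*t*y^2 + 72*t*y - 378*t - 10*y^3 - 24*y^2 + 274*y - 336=t*(18*y^2 + 90*y - 432) - 10*y^3 - 34*y^2 + 320*y - 384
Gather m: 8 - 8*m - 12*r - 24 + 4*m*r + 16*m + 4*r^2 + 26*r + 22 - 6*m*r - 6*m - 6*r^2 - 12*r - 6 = m*(2 - 2*r) - 2*r^2 + 2*r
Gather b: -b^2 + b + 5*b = -b^2 + 6*b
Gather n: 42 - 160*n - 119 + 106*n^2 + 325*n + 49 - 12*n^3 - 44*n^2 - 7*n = -12*n^3 + 62*n^2 + 158*n - 28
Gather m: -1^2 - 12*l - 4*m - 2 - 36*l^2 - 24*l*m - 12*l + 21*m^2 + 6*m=-36*l^2 - 24*l + 21*m^2 + m*(2 - 24*l) - 3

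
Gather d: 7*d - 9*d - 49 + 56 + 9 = 16 - 2*d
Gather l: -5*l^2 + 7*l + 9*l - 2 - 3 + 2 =-5*l^2 + 16*l - 3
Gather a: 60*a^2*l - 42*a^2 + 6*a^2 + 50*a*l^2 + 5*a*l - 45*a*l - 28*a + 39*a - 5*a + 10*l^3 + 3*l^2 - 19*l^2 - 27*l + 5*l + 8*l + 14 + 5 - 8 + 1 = a^2*(60*l - 36) + a*(50*l^2 - 40*l + 6) + 10*l^3 - 16*l^2 - 14*l + 12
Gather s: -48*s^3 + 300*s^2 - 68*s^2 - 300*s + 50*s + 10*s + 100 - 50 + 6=-48*s^3 + 232*s^2 - 240*s + 56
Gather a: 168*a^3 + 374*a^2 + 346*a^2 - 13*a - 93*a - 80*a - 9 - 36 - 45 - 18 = 168*a^3 + 720*a^2 - 186*a - 108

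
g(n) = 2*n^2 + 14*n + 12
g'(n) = 4*n + 14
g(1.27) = 33.01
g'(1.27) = 19.08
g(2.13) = 50.89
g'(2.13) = 22.52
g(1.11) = 30.00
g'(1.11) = 18.44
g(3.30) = 79.98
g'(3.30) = 27.20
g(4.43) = 113.27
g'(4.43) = 31.72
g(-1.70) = -6.02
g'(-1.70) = 7.20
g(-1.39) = -3.60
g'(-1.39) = 8.44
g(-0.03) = 11.58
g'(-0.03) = 13.88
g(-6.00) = 0.00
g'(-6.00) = -10.00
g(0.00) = 12.00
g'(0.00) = 14.00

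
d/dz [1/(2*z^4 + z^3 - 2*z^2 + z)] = (-8*z^3 - 3*z^2 + 4*z - 1)/(z^2*(2*z^3 + z^2 - 2*z + 1)^2)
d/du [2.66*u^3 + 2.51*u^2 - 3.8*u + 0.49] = 7.98*u^2 + 5.02*u - 3.8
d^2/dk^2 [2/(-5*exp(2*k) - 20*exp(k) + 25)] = 8*((exp(k) + 1)*(exp(2*k) + 4*exp(k) - 5) - 2*(exp(k) + 2)^2*exp(k))*exp(k)/(5*(exp(2*k) + 4*exp(k) - 5)^3)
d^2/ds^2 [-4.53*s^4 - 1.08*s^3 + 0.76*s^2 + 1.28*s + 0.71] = -54.36*s^2 - 6.48*s + 1.52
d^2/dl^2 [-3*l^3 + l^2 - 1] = 2 - 18*l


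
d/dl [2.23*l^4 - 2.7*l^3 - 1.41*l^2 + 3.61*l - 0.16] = 8.92*l^3 - 8.1*l^2 - 2.82*l + 3.61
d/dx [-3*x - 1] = -3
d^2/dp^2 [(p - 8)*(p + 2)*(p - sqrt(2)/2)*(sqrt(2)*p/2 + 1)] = 6*sqrt(2)*p^2 - 18*sqrt(2)*p + 3*p - 17*sqrt(2) - 6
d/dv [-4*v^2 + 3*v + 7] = 3 - 8*v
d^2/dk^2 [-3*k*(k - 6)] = -6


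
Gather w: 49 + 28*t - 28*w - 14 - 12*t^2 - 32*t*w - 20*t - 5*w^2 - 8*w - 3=-12*t^2 + 8*t - 5*w^2 + w*(-32*t - 36) + 32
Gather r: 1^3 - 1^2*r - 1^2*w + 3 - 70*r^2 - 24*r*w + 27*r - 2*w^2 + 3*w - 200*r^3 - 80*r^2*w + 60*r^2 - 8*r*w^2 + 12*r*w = -200*r^3 + r^2*(-80*w - 10) + r*(-8*w^2 - 12*w + 26) - 2*w^2 + 2*w + 4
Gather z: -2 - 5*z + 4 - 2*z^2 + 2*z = -2*z^2 - 3*z + 2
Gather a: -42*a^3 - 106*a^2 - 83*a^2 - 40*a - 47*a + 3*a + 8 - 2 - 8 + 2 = -42*a^3 - 189*a^2 - 84*a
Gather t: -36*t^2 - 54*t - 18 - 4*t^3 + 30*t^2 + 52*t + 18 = -4*t^3 - 6*t^2 - 2*t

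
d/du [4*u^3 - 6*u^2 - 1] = 12*u*(u - 1)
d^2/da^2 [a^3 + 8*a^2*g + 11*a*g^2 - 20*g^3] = 6*a + 16*g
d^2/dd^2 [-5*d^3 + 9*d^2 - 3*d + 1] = 18 - 30*d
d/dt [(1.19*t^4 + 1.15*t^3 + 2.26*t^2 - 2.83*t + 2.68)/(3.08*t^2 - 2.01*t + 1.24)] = (7.3304*t^5 - 3.6337*t^4 + 1.2794*t^3 + 8.4518*t^2 - 10.904*t + 1.8776)/(9.4864*t^4 - 12.3816*t^3 + 11.6785*t^2 - 4.9848*t + 1.5376)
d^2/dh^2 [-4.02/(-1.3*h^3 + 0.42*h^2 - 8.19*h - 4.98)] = ((3.3768 - 31.356*h)*(1.3*h^3 - 0.42*h^2 + 8.19*h + 4.98) + 4.02*(3.9*h^2 - 0.84*h + 8.19)*(7.8*h^2 - 1.68*h + 16.38))/(1.3*h^3 - 0.42*h^2 + 8.19*h + 4.98)^3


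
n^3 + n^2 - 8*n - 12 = (n - 3)*(n + 2)^2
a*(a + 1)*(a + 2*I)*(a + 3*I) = a^4 + a^3 + 5*I*a^3 - 6*a^2 + 5*I*a^2 - 6*a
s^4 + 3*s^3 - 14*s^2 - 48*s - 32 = (s - 4)*(s + 1)*(s + 2)*(s + 4)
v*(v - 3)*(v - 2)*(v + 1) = v^4 - 4*v^3 + v^2 + 6*v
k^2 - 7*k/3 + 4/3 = (k - 4/3)*(k - 1)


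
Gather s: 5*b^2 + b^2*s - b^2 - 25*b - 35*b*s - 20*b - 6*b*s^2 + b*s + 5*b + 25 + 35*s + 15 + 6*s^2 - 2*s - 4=4*b^2 - 40*b + s^2*(6 - 6*b) + s*(b^2 - 34*b + 33) + 36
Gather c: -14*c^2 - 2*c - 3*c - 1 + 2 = -14*c^2 - 5*c + 1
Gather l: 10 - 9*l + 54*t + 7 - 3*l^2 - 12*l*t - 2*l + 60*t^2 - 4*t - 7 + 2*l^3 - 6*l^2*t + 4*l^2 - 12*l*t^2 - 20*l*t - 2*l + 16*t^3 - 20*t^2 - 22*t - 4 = 2*l^3 + l^2*(1 - 6*t) + l*(-12*t^2 - 32*t - 13) + 16*t^3 + 40*t^2 + 28*t + 6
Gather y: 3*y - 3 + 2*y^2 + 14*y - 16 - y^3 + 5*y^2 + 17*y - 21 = -y^3 + 7*y^2 + 34*y - 40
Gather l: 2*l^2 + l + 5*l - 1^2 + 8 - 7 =2*l^2 + 6*l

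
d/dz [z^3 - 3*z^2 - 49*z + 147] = 3*z^2 - 6*z - 49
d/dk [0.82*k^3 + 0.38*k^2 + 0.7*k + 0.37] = 2.46*k^2 + 0.76*k + 0.7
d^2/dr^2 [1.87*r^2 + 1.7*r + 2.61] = 3.74000000000000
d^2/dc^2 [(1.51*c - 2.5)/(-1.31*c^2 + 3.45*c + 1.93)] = ((1.51*c - 2.5)*(2.62*c - 3.45)*(5.24*c - 6.9) + (11.8686*c - 16.969)*(-1.31*c^2 + 3.45*c + 1.93))/(-1.31*c^2 + 3.45*c + 1.93)^3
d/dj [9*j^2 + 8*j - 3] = 18*j + 8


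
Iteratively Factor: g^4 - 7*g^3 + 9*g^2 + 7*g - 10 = (g - 5)*(g^3 - 2*g^2 - g + 2) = (g - 5)*(g + 1)*(g^2 - 3*g + 2) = (g - 5)*(g - 2)*(g + 1)*(g - 1)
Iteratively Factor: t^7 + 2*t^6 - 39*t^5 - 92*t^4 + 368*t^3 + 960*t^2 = (t + 4)*(t^6 - 2*t^5 - 31*t^4 + 32*t^3 + 240*t^2) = t*(t + 4)*(t^5 - 2*t^4 - 31*t^3 + 32*t^2 + 240*t) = t*(t - 4)*(t + 4)*(t^4 + 2*t^3 - 23*t^2 - 60*t) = t^2*(t - 4)*(t + 4)*(t^3 + 2*t^2 - 23*t - 60) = t^2*(t - 4)*(t + 3)*(t + 4)*(t^2 - t - 20) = t^2*(t - 4)*(t + 3)*(t + 4)^2*(t - 5)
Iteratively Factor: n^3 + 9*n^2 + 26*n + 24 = (n + 3)*(n^2 + 6*n + 8) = (n + 2)*(n + 3)*(n + 4)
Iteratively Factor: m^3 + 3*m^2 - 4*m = (m)*(m^2 + 3*m - 4) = m*(m - 1)*(m + 4)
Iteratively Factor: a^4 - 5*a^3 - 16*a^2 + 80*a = (a - 5)*(a^3 - 16*a) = a*(a - 5)*(a^2 - 16) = a*(a - 5)*(a + 4)*(a - 4)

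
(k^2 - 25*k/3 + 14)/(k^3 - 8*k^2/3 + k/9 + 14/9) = 3*(k - 6)/(3*k^2 - k - 2)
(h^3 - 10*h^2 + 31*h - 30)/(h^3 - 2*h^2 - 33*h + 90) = (h - 2)/(h + 6)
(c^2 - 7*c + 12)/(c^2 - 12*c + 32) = (c - 3)/(c - 8)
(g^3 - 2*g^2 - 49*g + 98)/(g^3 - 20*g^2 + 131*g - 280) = (g^2 + 5*g - 14)/(g^2 - 13*g + 40)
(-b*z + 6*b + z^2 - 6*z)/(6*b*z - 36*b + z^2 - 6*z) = (-b + z)/(6*b + z)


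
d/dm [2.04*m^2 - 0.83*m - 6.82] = 4.08*m - 0.83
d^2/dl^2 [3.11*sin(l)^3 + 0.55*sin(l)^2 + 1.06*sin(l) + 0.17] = -3.3925*sin(l) + 6.9975*sin(3*l) + 1.1*cos(2*l)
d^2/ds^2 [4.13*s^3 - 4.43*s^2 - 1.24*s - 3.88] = 24.78*s - 8.86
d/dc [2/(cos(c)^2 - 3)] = 8*sin(2*c)/(5 - cos(2*c))^2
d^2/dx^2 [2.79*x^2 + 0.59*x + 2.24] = 5.58000000000000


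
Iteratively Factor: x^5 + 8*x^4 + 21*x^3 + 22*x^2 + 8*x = (x)*(x^4 + 8*x^3 + 21*x^2 + 22*x + 8) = x*(x + 1)*(x^3 + 7*x^2 + 14*x + 8) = x*(x + 1)^2*(x^2 + 6*x + 8) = x*(x + 1)^2*(x + 2)*(x + 4)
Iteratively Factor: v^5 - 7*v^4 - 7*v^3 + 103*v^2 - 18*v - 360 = (v - 5)*(v^4 - 2*v^3 - 17*v^2 + 18*v + 72) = (v - 5)*(v - 4)*(v^3 + 2*v^2 - 9*v - 18) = (v - 5)*(v - 4)*(v - 3)*(v^2 + 5*v + 6) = (v - 5)*(v - 4)*(v - 3)*(v + 3)*(v + 2)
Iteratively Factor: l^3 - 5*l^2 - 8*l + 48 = (l - 4)*(l^2 - l - 12) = (l - 4)*(l + 3)*(l - 4)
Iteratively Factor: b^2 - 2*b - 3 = (b - 3)*(b + 1)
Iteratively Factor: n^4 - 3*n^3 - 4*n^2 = (n)*(n^3 - 3*n^2 - 4*n) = n^2*(n^2 - 3*n - 4) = n^2*(n - 4)*(n + 1)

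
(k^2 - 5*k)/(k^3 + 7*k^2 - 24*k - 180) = k/(k^2 + 12*k + 36)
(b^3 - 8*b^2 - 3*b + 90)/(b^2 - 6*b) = b - 2 - 15/b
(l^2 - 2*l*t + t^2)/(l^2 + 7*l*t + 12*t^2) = (l^2 - 2*l*t + t^2)/(l^2 + 7*l*t + 12*t^2)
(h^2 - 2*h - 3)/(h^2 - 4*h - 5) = (h - 3)/(h - 5)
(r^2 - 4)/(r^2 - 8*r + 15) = (r^2 - 4)/(r^2 - 8*r + 15)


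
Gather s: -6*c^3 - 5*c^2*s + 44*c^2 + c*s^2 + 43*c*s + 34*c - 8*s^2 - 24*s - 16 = -6*c^3 + 44*c^2 + 34*c + s^2*(c - 8) + s*(-5*c^2 + 43*c - 24) - 16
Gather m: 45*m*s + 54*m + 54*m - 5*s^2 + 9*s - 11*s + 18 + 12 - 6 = m*(45*s + 108) - 5*s^2 - 2*s + 24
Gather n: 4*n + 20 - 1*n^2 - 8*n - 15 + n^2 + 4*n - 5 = 0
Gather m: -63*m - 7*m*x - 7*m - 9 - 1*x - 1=m*(-7*x - 70) - x - 10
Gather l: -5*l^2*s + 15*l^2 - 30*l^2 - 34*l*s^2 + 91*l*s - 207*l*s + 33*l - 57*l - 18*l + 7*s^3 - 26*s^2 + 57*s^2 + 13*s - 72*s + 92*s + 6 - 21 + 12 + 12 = l^2*(-5*s - 15) + l*(-34*s^2 - 116*s - 42) + 7*s^3 + 31*s^2 + 33*s + 9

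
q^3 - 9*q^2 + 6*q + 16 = (q - 8)*(q - 2)*(q + 1)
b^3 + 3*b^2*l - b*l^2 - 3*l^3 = (b - l)*(b + l)*(b + 3*l)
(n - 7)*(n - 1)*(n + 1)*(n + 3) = n^4 - 4*n^3 - 22*n^2 + 4*n + 21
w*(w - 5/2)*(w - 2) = w^3 - 9*w^2/2 + 5*w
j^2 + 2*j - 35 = (j - 5)*(j + 7)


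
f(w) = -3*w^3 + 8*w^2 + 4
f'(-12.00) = -1488.00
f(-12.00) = 6340.00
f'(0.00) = 0.00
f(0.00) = 4.00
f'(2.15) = -7.20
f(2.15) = 11.16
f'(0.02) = 0.32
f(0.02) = 4.00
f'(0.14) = 2.06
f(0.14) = 4.15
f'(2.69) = -22.08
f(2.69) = 3.49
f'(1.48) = 3.97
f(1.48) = 11.80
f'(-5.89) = -406.47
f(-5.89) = 894.55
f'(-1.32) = -36.80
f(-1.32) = 24.84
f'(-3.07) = -133.94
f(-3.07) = 166.20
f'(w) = -9*w^2 + 16*w = w*(16 - 9*w)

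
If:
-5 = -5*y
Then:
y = 1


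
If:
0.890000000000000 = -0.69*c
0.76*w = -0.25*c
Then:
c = -1.29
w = 0.42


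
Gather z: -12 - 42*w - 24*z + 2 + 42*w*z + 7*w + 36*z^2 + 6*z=-35*w + 36*z^2 + z*(42*w - 18) - 10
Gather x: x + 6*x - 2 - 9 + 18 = 7*x + 7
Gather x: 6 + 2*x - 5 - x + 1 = x + 2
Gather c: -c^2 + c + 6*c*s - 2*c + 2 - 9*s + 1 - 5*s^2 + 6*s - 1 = -c^2 + c*(6*s - 1) - 5*s^2 - 3*s + 2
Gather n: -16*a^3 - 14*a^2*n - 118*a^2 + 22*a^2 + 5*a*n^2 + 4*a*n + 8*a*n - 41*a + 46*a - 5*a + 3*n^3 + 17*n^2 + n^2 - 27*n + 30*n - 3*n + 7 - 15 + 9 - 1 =-16*a^3 - 96*a^2 + 3*n^3 + n^2*(5*a + 18) + n*(-14*a^2 + 12*a)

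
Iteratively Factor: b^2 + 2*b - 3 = (b + 3)*(b - 1)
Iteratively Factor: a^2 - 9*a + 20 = (a - 4)*(a - 5)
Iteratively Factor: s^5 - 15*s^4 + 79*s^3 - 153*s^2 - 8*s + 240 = (s - 3)*(s^4 - 12*s^3 + 43*s^2 - 24*s - 80) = (s - 4)*(s - 3)*(s^3 - 8*s^2 + 11*s + 20) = (s - 5)*(s - 4)*(s - 3)*(s^2 - 3*s - 4) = (s - 5)*(s - 4)*(s - 3)*(s + 1)*(s - 4)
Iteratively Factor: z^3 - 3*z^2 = (z)*(z^2 - 3*z) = z^2*(z - 3)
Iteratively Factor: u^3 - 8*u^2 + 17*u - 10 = (u - 1)*(u^2 - 7*u + 10) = (u - 5)*(u - 1)*(u - 2)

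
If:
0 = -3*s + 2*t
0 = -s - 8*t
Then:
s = 0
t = 0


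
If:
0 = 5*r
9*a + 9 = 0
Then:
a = -1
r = 0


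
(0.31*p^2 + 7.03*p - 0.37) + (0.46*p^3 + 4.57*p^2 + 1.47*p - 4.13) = 0.46*p^3 + 4.88*p^2 + 8.5*p - 4.5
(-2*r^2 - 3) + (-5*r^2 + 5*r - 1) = -7*r^2 + 5*r - 4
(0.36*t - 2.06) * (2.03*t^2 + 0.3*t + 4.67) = 0.7308*t^3 - 4.0738*t^2 + 1.0632*t - 9.6202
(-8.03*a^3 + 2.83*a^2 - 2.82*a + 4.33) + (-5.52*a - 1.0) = -8.03*a^3 + 2.83*a^2 - 8.34*a + 3.33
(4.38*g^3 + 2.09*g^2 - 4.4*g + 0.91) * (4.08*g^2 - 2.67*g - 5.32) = 17.8704*g^5 - 3.1674*g^4 - 46.8339*g^3 + 4.342*g^2 + 20.9783*g - 4.8412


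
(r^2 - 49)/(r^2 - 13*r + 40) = (r^2 - 49)/(r^2 - 13*r + 40)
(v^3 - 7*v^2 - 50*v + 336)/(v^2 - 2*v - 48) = (v^2 + v - 42)/(v + 6)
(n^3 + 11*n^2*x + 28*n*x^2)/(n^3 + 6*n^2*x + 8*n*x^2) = (n + 7*x)/(n + 2*x)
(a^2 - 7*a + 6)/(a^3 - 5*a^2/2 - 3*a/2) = 2*(-a^2 + 7*a - 6)/(a*(-2*a^2 + 5*a + 3))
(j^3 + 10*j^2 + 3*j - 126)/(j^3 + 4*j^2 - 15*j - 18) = (j + 7)/(j + 1)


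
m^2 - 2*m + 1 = (m - 1)^2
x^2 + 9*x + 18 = (x + 3)*(x + 6)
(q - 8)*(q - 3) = q^2 - 11*q + 24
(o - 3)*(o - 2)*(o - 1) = o^3 - 6*o^2 + 11*o - 6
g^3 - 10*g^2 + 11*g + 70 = (g - 7)*(g - 5)*(g + 2)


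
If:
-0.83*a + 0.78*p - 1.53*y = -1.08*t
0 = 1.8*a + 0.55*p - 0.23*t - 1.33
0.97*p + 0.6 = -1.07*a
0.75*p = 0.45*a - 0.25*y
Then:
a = -2.86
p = 2.54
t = -22.10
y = -12.75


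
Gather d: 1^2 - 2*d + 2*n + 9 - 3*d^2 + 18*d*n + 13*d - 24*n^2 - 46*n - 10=-3*d^2 + d*(18*n + 11) - 24*n^2 - 44*n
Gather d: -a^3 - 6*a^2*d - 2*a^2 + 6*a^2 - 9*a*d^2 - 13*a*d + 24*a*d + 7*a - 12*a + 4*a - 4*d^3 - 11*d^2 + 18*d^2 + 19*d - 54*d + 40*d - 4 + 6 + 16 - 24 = -a^3 + 4*a^2 - a - 4*d^3 + d^2*(7 - 9*a) + d*(-6*a^2 + 11*a + 5) - 6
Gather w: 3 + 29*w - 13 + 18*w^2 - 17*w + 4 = 18*w^2 + 12*w - 6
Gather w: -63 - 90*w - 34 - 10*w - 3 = -100*w - 100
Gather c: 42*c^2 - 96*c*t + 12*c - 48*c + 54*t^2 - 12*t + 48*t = 42*c^2 + c*(-96*t - 36) + 54*t^2 + 36*t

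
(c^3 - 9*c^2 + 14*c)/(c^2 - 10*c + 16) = c*(c - 7)/(c - 8)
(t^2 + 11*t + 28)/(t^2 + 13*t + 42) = (t + 4)/(t + 6)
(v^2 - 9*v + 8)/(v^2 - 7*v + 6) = (v - 8)/(v - 6)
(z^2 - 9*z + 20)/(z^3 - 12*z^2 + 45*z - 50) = (z - 4)/(z^2 - 7*z + 10)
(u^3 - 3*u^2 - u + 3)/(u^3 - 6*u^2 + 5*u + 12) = (u - 1)/(u - 4)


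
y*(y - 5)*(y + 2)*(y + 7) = y^4 + 4*y^3 - 31*y^2 - 70*y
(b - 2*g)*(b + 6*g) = b^2 + 4*b*g - 12*g^2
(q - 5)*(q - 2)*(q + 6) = q^3 - q^2 - 32*q + 60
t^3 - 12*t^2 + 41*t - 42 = (t - 7)*(t - 3)*(t - 2)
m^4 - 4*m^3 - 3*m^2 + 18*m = m*(m - 3)^2*(m + 2)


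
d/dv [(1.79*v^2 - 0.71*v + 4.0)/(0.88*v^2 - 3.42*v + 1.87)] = (-5.497*v^2 - 0.3454*v + 12.3523)/(0.7744*v^4 - 6.0192*v^3 + 14.9876*v^2 - 12.7908*v + 3.4969)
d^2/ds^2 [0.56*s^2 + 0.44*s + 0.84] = 1.12000000000000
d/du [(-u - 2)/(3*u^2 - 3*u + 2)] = (3*u^2 + 12*u - 8)/(9*u^4 - 18*u^3 + 21*u^2 - 12*u + 4)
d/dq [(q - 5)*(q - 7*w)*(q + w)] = 3*q^2 - 12*q*w - 10*q - 7*w^2 + 30*w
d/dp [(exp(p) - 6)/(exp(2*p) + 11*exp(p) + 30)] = (-(exp(p) - 6)*(2*exp(p) + 11) + exp(2*p) + 11*exp(p) + 30)*exp(p)/(exp(2*p) + 11*exp(p) + 30)^2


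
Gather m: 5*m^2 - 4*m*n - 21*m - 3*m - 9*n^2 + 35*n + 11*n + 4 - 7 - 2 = 5*m^2 + m*(-4*n - 24) - 9*n^2 + 46*n - 5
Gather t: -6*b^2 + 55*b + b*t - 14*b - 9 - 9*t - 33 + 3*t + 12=-6*b^2 + 41*b + t*(b - 6) - 30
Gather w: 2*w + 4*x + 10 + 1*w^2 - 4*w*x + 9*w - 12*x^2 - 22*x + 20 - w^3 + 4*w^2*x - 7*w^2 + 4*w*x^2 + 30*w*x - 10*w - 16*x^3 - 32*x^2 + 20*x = -w^3 + w^2*(4*x - 6) + w*(4*x^2 + 26*x + 1) - 16*x^3 - 44*x^2 + 2*x + 30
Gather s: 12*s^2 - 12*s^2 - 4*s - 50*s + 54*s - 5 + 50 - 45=0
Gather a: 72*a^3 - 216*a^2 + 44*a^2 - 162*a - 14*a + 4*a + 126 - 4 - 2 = 72*a^3 - 172*a^2 - 172*a + 120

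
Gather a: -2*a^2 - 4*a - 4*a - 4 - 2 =-2*a^2 - 8*a - 6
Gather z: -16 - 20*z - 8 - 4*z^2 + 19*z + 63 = -4*z^2 - z + 39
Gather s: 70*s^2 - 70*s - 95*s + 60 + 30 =70*s^2 - 165*s + 90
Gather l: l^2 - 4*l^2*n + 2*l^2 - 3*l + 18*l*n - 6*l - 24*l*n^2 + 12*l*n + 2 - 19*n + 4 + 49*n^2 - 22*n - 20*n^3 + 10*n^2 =l^2*(3 - 4*n) + l*(-24*n^2 + 30*n - 9) - 20*n^3 + 59*n^2 - 41*n + 6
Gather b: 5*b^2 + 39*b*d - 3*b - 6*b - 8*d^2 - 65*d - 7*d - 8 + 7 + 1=5*b^2 + b*(39*d - 9) - 8*d^2 - 72*d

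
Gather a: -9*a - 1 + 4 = 3 - 9*a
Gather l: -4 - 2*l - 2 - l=-3*l - 6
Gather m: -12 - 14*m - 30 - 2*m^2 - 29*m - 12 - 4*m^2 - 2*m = -6*m^2 - 45*m - 54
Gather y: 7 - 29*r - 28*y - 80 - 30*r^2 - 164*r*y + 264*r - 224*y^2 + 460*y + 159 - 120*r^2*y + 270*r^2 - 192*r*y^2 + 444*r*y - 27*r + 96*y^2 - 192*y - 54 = 240*r^2 + 208*r + y^2*(-192*r - 128) + y*(-120*r^2 + 280*r + 240) + 32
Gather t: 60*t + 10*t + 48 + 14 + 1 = 70*t + 63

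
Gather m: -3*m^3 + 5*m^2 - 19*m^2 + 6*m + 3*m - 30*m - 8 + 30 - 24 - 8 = -3*m^3 - 14*m^2 - 21*m - 10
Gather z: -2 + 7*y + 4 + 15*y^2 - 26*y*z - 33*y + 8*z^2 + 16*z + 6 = 15*y^2 - 26*y + 8*z^2 + z*(16 - 26*y) + 8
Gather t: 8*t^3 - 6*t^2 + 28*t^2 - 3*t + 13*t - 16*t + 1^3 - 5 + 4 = 8*t^3 + 22*t^2 - 6*t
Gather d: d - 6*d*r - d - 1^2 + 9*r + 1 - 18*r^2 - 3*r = -6*d*r - 18*r^2 + 6*r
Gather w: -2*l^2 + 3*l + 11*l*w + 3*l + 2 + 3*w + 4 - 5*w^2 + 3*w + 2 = -2*l^2 + 6*l - 5*w^2 + w*(11*l + 6) + 8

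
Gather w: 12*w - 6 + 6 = 12*w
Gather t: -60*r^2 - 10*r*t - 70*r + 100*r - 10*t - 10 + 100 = -60*r^2 + 30*r + t*(-10*r - 10) + 90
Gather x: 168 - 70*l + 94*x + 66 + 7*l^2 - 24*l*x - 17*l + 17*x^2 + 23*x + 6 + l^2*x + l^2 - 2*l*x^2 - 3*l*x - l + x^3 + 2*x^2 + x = 8*l^2 - 88*l + x^3 + x^2*(19 - 2*l) + x*(l^2 - 27*l + 118) + 240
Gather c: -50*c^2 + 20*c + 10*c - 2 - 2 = -50*c^2 + 30*c - 4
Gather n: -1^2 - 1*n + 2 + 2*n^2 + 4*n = 2*n^2 + 3*n + 1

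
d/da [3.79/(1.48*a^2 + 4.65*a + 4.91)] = (-11.2184*a - 17.6235)/(1.48*a^2 + 4.65*a + 4.91)^2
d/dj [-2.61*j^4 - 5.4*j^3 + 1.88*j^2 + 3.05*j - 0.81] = -10.44*j^3 - 16.2*j^2 + 3.76*j + 3.05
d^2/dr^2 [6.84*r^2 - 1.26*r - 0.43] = 13.6800000000000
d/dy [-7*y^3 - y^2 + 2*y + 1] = -21*y^2 - 2*y + 2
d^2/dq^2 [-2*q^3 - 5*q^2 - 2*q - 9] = -12*q - 10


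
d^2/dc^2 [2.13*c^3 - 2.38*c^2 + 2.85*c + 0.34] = 12.78*c - 4.76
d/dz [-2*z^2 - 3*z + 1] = -4*z - 3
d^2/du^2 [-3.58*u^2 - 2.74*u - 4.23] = -7.16000000000000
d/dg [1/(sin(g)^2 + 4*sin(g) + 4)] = -2*cos(g)/(sin(g) + 2)^3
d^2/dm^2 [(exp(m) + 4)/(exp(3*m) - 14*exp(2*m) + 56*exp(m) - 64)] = (4*exp(6*m) - 6*exp(5*m) - 644*exp(4*m) + 5200*exp(3*m) - 12480*exp(2*m) + 1792*exp(m) + 18432)*exp(m)/(exp(9*m) - 42*exp(8*m) + 756*exp(7*m) - 7640*exp(6*m) + 47712*exp(5*m) - 190848*exp(4*m) + 488960*exp(3*m) - 774144*exp(2*m) + 688128*exp(m) - 262144)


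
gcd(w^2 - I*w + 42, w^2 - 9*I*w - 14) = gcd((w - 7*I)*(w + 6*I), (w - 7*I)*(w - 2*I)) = w - 7*I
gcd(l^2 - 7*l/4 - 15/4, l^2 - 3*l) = l - 3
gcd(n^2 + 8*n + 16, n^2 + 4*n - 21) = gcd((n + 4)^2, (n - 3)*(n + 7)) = 1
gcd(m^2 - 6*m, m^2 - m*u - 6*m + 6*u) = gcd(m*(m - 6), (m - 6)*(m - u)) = m - 6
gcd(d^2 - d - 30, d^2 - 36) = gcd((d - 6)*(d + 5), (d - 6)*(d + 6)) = d - 6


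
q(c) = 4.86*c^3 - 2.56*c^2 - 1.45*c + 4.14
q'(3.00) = 114.41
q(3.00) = 107.97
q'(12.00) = 2036.63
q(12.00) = 8016.18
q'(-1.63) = 45.63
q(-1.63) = -21.35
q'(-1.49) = 38.55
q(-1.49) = -15.46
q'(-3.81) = 229.70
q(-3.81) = -296.29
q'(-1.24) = 27.32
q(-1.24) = -7.26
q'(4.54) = 275.82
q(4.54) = 399.57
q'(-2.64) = 113.68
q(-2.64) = -99.30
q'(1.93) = 42.98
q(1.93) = 26.74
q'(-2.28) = 86.02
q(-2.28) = -63.46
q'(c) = 14.58*c^2 - 5.12*c - 1.45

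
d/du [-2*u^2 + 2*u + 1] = 2 - 4*u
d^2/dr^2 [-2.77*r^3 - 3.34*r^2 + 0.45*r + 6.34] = -16.62*r - 6.68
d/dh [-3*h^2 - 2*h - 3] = -6*h - 2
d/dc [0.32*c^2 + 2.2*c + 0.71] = 0.64*c + 2.2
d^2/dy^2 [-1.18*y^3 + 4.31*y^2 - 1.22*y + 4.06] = 8.62 - 7.08*y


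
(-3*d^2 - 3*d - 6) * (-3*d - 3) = 9*d^3 + 18*d^2 + 27*d + 18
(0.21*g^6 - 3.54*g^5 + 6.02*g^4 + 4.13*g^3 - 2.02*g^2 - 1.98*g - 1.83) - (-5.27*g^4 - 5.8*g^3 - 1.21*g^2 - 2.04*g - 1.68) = 0.21*g^6 - 3.54*g^5 + 11.29*g^4 + 9.93*g^3 - 0.81*g^2 + 0.0600000000000001*g - 0.15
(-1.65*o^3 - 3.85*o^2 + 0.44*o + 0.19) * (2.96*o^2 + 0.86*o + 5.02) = -4.884*o^5 - 12.815*o^4 - 10.2916*o^3 - 18.3862*o^2 + 2.3722*o + 0.9538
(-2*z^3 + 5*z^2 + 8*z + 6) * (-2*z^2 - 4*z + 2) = 4*z^5 - 2*z^4 - 40*z^3 - 34*z^2 - 8*z + 12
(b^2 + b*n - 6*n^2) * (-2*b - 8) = -2*b^3 - 2*b^2*n - 8*b^2 + 12*b*n^2 - 8*b*n + 48*n^2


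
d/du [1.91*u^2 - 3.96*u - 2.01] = 3.82*u - 3.96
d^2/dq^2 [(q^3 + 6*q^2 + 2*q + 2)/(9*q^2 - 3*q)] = 2*(37*q^3 + 54*q^2 - 18*q + 2)/(3*q^3*(27*q^3 - 27*q^2 + 9*q - 1))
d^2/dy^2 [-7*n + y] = 0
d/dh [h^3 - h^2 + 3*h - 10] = 3*h^2 - 2*h + 3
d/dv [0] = 0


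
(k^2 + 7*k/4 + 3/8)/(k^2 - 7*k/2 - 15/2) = (k + 1/4)/(k - 5)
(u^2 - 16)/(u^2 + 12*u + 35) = (u^2 - 16)/(u^2 + 12*u + 35)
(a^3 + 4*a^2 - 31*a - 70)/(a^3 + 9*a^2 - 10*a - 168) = (a^2 - 3*a - 10)/(a^2 + 2*a - 24)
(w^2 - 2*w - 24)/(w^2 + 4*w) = (w - 6)/w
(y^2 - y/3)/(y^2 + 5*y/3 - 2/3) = y/(y + 2)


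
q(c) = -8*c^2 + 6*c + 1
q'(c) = 6 - 16*c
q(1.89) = -16.24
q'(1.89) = -24.24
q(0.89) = 0.00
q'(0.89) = -8.24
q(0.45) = 2.08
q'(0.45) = -1.20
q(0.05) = 1.28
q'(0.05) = 5.20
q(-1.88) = -38.56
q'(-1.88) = 36.08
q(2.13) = -22.52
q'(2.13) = -28.08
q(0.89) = 0.00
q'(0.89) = -8.24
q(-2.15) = -48.88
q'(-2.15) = 40.40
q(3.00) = -53.00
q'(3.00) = -42.00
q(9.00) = -593.00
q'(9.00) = -138.00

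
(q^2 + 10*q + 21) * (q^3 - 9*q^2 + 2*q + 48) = q^5 + q^4 - 67*q^3 - 121*q^2 + 522*q + 1008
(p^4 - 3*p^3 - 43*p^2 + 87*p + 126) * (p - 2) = p^5 - 5*p^4 - 37*p^3 + 173*p^2 - 48*p - 252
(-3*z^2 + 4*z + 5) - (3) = -3*z^2 + 4*z + 2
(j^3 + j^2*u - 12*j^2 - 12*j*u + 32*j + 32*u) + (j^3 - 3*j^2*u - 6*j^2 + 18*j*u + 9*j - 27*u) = 2*j^3 - 2*j^2*u - 18*j^2 + 6*j*u + 41*j + 5*u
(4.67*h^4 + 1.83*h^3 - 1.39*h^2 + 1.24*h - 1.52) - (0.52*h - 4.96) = 4.67*h^4 + 1.83*h^3 - 1.39*h^2 + 0.72*h + 3.44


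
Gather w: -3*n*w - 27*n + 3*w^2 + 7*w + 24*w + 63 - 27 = -27*n + 3*w^2 + w*(31 - 3*n) + 36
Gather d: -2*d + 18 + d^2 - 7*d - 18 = d^2 - 9*d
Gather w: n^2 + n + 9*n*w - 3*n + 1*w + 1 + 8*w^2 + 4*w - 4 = n^2 - 2*n + 8*w^2 + w*(9*n + 5) - 3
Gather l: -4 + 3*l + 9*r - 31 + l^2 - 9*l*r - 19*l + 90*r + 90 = l^2 + l*(-9*r - 16) + 99*r + 55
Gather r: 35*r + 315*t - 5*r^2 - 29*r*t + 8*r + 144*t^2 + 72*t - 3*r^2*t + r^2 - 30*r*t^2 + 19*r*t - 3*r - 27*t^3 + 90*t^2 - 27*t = r^2*(-3*t - 4) + r*(-30*t^2 - 10*t + 40) - 27*t^3 + 234*t^2 + 360*t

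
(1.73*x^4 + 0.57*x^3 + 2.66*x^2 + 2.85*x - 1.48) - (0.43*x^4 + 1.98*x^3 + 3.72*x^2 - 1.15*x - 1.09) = 1.3*x^4 - 1.41*x^3 - 1.06*x^2 + 4.0*x - 0.39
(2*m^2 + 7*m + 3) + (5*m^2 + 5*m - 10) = 7*m^2 + 12*m - 7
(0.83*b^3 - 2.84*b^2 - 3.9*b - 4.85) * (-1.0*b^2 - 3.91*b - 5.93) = -0.83*b^5 - 0.4053*b^4 + 10.0825*b^3 + 36.9402*b^2 + 42.0905*b + 28.7605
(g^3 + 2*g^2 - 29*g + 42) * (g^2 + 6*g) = g^5 + 8*g^4 - 17*g^3 - 132*g^2 + 252*g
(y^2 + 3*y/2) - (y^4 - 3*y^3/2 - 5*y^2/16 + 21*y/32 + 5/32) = -y^4 + 3*y^3/2 + 21*y^2/16 + 27*y/32 - 5/32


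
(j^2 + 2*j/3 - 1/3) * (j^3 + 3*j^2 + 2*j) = j^5 + 11*j^4/3 + 11*j^3/3 + j^2/3 - 2*j/3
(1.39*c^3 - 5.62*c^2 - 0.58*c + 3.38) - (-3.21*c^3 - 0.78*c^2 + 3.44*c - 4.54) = 4.6*c^3 - 4.84*c^2 - 4.02*c + 7.92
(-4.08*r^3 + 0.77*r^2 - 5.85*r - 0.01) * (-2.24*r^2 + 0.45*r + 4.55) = 9.1392*r^5 - 3.5608*r^4 - 5.1135*r^3 + 0.8934*r^2 - 26.622*r - 0.0455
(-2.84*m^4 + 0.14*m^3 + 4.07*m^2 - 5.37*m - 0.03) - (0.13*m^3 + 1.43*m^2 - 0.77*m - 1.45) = -2.84*m^4 + 0.01*m^3 + 2.64*m^2 - 4.6*m + 1.42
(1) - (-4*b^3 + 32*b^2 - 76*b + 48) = 4*b^3 - 32*b^2 + 76*b - 47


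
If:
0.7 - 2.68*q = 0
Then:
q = 0.26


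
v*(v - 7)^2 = v^3 - 14*v^2 + 49*v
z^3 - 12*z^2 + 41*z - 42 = (z - 7)*(z - 3)*(z - 2)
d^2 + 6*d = d*(d + 6)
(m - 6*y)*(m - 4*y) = m^2 - 10*m*y + 24*y^2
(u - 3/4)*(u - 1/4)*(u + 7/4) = u^3 + 3*u^2/4 - 25*u/16 + 21/64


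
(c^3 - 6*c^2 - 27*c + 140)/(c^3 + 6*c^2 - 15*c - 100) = (c - 7)/(c + 5)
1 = 1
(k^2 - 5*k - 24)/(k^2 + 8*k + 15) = (k - 8)/(k + 5)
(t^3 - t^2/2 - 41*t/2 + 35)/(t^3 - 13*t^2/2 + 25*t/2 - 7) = (t + 5)/(t - 1)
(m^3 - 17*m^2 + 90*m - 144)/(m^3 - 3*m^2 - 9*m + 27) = (m^2 - 14*m + 48)/(m^2 - 9)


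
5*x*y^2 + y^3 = y^2*(5*x + y)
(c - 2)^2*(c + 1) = c^3 - 3*c^2 + 4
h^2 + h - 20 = (h - 4)*(h + 5)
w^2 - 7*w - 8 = (w - 8)*(w + 1)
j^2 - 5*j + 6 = (j - 3)*(j - 2)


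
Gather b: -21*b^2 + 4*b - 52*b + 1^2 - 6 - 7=-21*b^2 - 48*b - 12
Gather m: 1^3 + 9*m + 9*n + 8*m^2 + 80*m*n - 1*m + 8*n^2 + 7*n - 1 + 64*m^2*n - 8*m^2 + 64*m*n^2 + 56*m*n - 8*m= 64*m^2*n + m*(64*n^2 + 136*n) + 8*n^2 + 16*n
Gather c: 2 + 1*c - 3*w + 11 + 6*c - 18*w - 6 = 7*c - 21*w + 7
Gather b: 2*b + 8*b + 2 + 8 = 10*b + 10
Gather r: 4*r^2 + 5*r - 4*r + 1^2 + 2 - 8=4*r^2 + r - 5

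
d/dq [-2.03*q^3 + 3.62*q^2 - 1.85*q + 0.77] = -6.09*q^2 + 7.24*q - 1.85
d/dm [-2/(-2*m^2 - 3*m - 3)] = 2*(-4*m - 3)/(2*m^2 + 3*m + 3)^2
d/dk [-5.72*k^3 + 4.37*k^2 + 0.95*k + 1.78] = -17.16*k^2 + 8.74*k + 0.95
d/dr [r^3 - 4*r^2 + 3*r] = 3*r^2 - 8*r + 3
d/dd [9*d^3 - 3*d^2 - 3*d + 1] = 27*d^2 - 6*d - 3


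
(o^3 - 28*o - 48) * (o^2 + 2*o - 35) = o^5 + 2*o^4 - 63*o^3 - 104*o^2 + 884*o + 1680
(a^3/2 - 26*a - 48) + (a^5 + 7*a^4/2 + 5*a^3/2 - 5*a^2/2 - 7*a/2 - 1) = a^5 + 7*a^4/2 + 3*a^3 - 5*a^2/2 - 59*a/2 - 49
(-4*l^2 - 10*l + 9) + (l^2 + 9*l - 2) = -3*l^2 - l + 7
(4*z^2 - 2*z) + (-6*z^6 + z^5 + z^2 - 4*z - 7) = -6*z^6 + z^5 + 5*z^2 - 6*z - 7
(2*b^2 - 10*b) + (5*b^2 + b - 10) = 7*b^2 - 9*b - 10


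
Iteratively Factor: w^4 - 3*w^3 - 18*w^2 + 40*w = (w)*(w^3 - 3*w^2 - 18*w + 40) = w*(w + 4)*(w^2 - 7*w + 10) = w*(w - 5)*(w + 4)*(w - 2)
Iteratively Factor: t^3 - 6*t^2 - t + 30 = (t - 5)*(t^2 - t - 6) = (t - 5)*(t - 3)*(t + 2)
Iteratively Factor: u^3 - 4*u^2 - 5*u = (u + 1)*(u^2 - 5*u) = (u - 5)*(u + 1)*(u)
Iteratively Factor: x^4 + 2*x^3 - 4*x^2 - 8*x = (x + 2)*(x^3 - 4*x) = (x + 2)^2*(x^2 - 2*x) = x*(x + 2)^2*(x - 2)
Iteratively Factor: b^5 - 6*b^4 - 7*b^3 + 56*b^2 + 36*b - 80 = (b + 2)*(b^4 - 8*b^3 + 9*b^2 + 38*b - 40) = (b + 2)^2*(b^3 - 10*b^2 + 29*b - 20) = (b - 4)*(b + 2)^2*(b^2 - 6*b + 5) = (b - 5)*(b - 4)*(b + 2)^2*(b - 1)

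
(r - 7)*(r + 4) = r^2 - 3*r - 28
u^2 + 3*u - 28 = (u - 4)*(u + 7)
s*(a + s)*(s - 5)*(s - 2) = a*s^3 - 7*a*s^2 + 10*a*s + s^4 - 7*s^3 + 10*s^2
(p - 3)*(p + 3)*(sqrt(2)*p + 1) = sqrt(2)*p^3 + p^2 - 9*sqrt(2)*p - 9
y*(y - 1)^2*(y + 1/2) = y^4 - 3*y^3/2 + y/2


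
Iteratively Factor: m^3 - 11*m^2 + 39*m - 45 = (m - 5)*(m^2 - 6*m + 9) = (m - 5)*(m - 3)*(m - 3)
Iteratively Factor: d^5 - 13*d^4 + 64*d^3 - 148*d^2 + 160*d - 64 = (d - 4)*(d^4 - 9*d^3 + 28*d^2 - 36*d + 16) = (d - 4)*(d - 2)*(d^3 - 7*d^2 + 14*d - 8) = (d - 4)*(d - 2)*(d - 1)*(d^2 - 6*d + 8) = (d - 4)^2*(d - 2)*(d - 1)*(d - 2)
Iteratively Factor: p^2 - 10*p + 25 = (p - 5)*(p - 5)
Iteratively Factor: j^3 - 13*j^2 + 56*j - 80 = (j - 5)*(j^2 - 8*j + 16) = (j - 5)*(j - 4)*(j - 4)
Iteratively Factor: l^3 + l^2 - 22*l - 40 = (l - 5)*(l^2 + 6*l + 8) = (l - 5)*(l + 4)*(l + 2)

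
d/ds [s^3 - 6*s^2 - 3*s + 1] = 3*s^2 - 12*s - 3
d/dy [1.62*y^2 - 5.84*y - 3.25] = 3.24*y - 5.84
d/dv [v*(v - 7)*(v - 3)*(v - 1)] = 4*v^3 - 33*v^2 + 62*v - 21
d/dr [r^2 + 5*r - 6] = 2*r + 5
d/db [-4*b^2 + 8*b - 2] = 8 - 8*b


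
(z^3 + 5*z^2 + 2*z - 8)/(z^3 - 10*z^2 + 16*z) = (z^3 + 5*z^2 + 2*z - 8)/(z*(z^2 - 10*z + 16))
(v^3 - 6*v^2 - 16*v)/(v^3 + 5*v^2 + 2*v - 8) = v*(v - 8)/(v^2 + 3*v - 4)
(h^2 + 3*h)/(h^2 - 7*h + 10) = h*(h + 3)/(h^2 - 7*h + 10)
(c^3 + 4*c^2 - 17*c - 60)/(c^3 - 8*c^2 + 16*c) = (c^2 + 8*c + 15)/(c*(c - 4))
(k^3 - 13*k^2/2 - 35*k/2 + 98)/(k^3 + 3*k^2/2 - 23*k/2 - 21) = (k^2 - 3*k - 28)/(k^2 + 5*k + 6)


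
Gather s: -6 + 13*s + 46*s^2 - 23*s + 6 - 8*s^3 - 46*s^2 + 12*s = -8*s^3 + 2*s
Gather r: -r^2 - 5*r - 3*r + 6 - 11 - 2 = -r^2 - 8*r - 7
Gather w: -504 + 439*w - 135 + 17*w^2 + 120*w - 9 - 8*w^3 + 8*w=-8*w^3 + 17*w^2 + 567*w - 648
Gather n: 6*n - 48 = 6*n - 48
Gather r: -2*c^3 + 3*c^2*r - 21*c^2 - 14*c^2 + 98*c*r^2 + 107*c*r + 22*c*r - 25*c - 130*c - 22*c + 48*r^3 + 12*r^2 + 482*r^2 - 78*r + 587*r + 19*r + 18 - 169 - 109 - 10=-2*c^3 - 35*c^2 - 177*c + 48*r^3 + r^2*(98*c + 494) + r*(3*c^2 + 129*c + 528) - 270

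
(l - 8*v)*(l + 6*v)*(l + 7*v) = l^3 + 5*l^2*v - 62*l*v^2 - 336*v^3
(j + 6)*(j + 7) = j^2 + 13*j + 42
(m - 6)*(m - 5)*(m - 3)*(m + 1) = m^4 - 13*m^3 + 49*m^2 - 27*m - 90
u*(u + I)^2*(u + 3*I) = u^4 + 5*I*u^3 - 7*u^2 - 3*I*u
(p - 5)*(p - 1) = p^2 - 6*p + 5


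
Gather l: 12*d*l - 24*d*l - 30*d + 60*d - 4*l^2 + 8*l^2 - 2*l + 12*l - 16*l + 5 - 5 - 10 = 30*d + 4*l^2 + l*(-12*d - 6) - 10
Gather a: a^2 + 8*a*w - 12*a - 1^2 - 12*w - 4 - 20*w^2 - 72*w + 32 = a^2 + a*(8*w - 12) - 20*w^2 - 84*w + 27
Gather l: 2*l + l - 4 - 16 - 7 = 3*l - 27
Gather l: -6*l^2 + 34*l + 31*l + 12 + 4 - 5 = -6*l^2 + 65*l + 11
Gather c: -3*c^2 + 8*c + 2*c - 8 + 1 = -3*c^2 + 10*c - 7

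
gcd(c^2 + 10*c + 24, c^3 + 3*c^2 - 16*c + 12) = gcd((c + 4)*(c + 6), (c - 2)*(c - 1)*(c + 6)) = c + 6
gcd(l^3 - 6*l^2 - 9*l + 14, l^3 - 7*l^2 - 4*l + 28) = l^2 - 5*l - 14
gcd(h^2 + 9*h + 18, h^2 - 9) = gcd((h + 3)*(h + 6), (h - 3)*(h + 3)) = h + 3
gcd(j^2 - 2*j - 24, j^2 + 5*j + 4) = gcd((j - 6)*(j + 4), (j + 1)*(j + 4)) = j + 4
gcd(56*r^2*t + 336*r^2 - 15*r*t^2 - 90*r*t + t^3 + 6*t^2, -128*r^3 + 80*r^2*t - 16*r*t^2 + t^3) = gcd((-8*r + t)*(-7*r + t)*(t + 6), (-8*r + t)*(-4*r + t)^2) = 8*r - t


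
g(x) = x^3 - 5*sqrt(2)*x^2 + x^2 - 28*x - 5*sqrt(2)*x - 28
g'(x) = 3*x^2 - 10*sqrt(2)*x + 2*x - 28 - 5*sqrt(2)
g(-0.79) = -4.58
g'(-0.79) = -23.61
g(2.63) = -144.04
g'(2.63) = -46.25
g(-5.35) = -167.27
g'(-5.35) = 115.76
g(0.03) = -29.06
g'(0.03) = -35.43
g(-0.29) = -18.36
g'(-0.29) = -31.30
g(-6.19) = -280.71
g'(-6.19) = 155.04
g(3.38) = -177.28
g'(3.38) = -41.84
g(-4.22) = -63.27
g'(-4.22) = 69.59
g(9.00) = -106.40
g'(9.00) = 98.65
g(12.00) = 404.91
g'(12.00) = 251.22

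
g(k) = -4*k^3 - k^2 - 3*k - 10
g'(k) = -12*k^2 - 2*k - 3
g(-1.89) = 19.10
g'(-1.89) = -42.09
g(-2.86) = 83.98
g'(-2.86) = -95.44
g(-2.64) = 64.55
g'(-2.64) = -81.36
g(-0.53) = -8.10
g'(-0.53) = -5.31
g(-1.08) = -2.89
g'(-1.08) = -14.84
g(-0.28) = -9.15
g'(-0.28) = -3.38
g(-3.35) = 139.21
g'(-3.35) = -130.97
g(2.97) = -132.52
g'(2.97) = -114.79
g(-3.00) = 98.00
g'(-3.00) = -105.00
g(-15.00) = 13310.00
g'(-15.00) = -2673.00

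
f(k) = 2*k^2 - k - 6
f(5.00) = 39.00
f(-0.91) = -3.43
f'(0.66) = 1.64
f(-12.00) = 294.00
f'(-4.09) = -17.36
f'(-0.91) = -4.64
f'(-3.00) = -13.00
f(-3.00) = 15.00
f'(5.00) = 19.00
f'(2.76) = 10.04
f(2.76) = 6.48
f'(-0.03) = -1.12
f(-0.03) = -5.97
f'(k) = 4*k - 1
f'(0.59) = 1.36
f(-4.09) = 31.55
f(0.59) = -5.89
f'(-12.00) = -49.00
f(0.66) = -5.79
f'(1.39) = 4.56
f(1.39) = -3.53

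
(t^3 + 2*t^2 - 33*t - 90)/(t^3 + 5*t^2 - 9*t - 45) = (t - 6)/(t - 3)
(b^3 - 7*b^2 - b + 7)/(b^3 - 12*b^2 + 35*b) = (b^2 - 1)/(b*(b - 5))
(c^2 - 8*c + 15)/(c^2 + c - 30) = (c - 3)/(c + 6)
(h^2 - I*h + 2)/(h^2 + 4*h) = (h^2 - I*h + 2)/(h*(h + 4))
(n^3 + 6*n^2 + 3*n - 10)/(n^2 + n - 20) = (n^2 + n - 2)/(n - 4)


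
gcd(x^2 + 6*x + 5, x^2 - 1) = x + 1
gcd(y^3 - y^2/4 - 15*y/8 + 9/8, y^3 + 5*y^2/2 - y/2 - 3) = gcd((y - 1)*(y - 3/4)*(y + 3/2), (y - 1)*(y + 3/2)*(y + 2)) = y^2 + y/2 - 3/2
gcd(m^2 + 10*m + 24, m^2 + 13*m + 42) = m + 6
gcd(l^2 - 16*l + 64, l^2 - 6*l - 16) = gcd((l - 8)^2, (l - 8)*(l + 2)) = l - 8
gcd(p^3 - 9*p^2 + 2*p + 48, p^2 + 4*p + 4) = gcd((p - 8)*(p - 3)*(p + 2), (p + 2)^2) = p + 2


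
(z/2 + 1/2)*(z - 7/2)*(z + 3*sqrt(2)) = z^3/2 - 5*z^2/4 + 3*sqrt(2)*z^2/2 - 15*sqrt(2)*z/4 - 7*z/4 - 21*sqrt(2)/4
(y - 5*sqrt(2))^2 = y^2 - 10*sqrt(2)*y + 50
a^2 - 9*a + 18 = (a - 6)*(a - 3)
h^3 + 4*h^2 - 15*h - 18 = (h - 3)*(h + 1)*(h + 6)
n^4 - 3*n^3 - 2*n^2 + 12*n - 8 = (n - 2)^2*(n - 1)*(n + 2)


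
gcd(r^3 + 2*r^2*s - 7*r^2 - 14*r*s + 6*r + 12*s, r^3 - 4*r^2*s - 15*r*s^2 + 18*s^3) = 1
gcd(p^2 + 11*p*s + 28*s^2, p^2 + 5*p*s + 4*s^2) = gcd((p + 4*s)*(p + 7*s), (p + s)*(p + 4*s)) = p + 4*s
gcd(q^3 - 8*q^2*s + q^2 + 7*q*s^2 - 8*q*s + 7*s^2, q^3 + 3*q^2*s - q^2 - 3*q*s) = 1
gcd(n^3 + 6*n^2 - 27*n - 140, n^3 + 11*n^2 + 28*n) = n^2 + 11*n + 28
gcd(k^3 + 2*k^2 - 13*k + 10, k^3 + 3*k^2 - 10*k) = k^2 + 3*k - 10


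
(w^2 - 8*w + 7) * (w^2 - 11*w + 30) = w^4 - 19*w^3 + 125*w^2 - 317*w + 210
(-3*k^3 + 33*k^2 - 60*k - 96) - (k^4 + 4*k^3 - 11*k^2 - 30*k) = -k^4 - 7*k^3 + 44*k^2 - 30*k - 96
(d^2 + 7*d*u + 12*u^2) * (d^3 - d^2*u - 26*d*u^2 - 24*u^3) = d^5 + 6*d^4*u - 21*d^3*u^2 - 218*d^2*u^3 - 480*d*u^4 - 288*u^5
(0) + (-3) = -3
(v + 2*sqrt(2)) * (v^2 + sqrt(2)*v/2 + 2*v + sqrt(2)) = v^3 + 2*v^2 + 5*sqrt(2)*v^2/2 + 2*v + 5*sqrt(2)*v + 4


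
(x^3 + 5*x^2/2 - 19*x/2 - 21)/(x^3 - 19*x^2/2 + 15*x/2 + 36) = (2*x^2 + 11*x + 14)/(2*x^2 - 13*x - 24)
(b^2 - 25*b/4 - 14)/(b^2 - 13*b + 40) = (b + 7/4)/(b - 5)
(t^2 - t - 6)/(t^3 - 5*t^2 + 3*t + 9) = (t + 2)/(t^2 - 2*t - 3)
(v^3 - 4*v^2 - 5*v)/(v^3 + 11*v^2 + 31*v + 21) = v*(v - 5)/(v^2 + 10*v + 21)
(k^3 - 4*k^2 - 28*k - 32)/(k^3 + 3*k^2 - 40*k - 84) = (k^2 - 6*k - 16)/(k^2 + k - 42)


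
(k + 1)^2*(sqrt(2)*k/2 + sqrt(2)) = sqrt(2)*k^3/2 + 2*sqrt(2)*k^2 + 5*sqrt(2)*k/2 + sqrt(2)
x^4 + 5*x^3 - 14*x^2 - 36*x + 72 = (x - 2)^2*(x + 3)*(x + 6)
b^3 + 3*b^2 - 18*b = b*(b - 3)*(b + 6)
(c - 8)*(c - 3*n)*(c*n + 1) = c^3*n - 3*c^2*n^2 - 8*c^2*n + c^2 + 24*c*n^2 - 3*c*n - 8*c + 24*n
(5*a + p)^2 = 25*a^2 + 10*a*p + p^2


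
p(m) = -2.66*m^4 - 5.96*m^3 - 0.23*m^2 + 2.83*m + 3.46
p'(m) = -10.64*m^3 - 17.88*m^2 - 0.46*m + 2.83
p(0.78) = 1.71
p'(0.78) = -13.46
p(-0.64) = 2.67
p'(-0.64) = -1.41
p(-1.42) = 5.23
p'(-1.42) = -2.10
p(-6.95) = -4232.66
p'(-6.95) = 2714.25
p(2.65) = -232.75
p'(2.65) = -321.96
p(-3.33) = -115.52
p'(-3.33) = 198.99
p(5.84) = -4269.04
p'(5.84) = -2728.90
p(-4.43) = -519.90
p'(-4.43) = 579.00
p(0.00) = 3.46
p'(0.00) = 2.83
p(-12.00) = -44922.50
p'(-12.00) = 15819.55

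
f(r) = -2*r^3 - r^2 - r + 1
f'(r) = -6*r^2 - 2*r - 1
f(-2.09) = 16.98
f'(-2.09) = -23.03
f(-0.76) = 2.06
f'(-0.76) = -2.95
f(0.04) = 0.96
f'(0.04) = -1.09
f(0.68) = -0.77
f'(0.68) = -5.13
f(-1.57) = 7.84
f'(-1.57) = -12.65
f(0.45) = 0.17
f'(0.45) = -3.12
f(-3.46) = 75.33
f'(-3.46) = -65.91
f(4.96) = -272.61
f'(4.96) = -158.53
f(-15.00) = 6541.00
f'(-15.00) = -1321.00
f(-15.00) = 6541.00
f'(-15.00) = -1321.00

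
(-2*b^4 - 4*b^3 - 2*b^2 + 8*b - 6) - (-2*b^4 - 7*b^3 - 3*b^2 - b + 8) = 3*b^3 + b^2 + 9*b - 14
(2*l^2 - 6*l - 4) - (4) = 2*l^2 - 6*l - 8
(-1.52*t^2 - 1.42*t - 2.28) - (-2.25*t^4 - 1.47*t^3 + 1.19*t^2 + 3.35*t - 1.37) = 2.25*t^4 + 1.47*t^3 - 2.71*t^2 - 4.77*t - 0.91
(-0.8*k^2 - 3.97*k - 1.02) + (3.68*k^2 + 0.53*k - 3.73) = 2.88*k^2 - 3.44*k - 4.75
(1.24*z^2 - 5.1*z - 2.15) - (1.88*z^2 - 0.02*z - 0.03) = -0.64*z^2 - 5.08*z - 2.12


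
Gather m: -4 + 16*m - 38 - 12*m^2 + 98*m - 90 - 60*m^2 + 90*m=-72*m^2 + 204*m - 132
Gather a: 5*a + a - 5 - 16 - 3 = 6*a - 24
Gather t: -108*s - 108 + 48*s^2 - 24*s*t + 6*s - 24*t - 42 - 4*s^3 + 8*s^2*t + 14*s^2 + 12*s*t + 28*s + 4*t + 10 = -4*s^3 + 62*s^2 - 74*s + t*(8*s^2 - 12*s - 20) - 140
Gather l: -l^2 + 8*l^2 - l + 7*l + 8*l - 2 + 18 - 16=7*l^2 + 14*l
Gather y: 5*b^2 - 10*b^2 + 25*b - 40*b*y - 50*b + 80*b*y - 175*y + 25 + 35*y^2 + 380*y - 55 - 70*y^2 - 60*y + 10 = -5*b^2 - 25*b - 35*y^2 + y*(40*b + 145) - 20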